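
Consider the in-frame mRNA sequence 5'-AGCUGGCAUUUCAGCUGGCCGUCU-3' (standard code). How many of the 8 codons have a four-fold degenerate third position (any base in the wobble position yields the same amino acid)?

Codon 1 AGC (Ser): third position 2-fold.
Codon 2 UGG (Trp): third position 1-fold.
Codon 3 CAU (His): third position 2-fold.
Codon 4 UUC (Phe): third position 2-fold.
Codon 5 AGC (Ser): third position 2-fold.
Codon 6 UGG (Trp): third position 1-fold.
Codon 7 CCG (Pro): third position 4-fold.
Codon 8 UCU (Ser): third position 4-fold.
Four-fold degenerate third positions: 2.

2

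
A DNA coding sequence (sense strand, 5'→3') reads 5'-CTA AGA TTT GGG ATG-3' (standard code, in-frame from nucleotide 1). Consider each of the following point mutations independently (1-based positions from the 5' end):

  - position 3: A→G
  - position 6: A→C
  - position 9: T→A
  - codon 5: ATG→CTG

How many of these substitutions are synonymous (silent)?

1

Codon 1: CTA (Leu) → CTG (Leu) — synonymous.
Codon 2: AGA (Arg) → AGC (Ser) — missense.
Codon 3: TTT (Phe) → TTA (Leu) — missense.
Codon 5: ATG (Met) → CTG (Leu) — missense.
Synonymous: 1 of 4.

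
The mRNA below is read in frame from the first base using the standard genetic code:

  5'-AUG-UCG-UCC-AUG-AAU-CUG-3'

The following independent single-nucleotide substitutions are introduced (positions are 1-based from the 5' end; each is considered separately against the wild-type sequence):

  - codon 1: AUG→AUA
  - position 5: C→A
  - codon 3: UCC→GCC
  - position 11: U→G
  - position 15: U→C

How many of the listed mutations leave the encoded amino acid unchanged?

Codon 1: AUG (Met) → AUA (Ile) — missense.
Codon 2: UCG (Ser) → UAG (Stop) — nonsense.
Codon 3: UCC (Ser) → GCC (Ala) — missense.
Codon 4: AUG (Met) → AGG (Arg) — missense.
Codon 5: AAU (Asn) → AAC (Asn) — synonymous.
Synonymous: 1 of 5.

1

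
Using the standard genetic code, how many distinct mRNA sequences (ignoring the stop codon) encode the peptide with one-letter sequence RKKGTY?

768

Arg: 6 codons.
Lys: 2 codons.
Lys: 2 codons.
Gly: 4 codons.
Thr: 4 codons.
Tyr: 2 codons.
6 × 2 × 2 × 4 × 4 × 2 = 768.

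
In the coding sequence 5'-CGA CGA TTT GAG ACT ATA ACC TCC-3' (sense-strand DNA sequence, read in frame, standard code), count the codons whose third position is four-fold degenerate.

5

Codon 1 CGA (Arg): third position 4-fold.
Codon 2 CGA (Arg): third position 4-fold.
Codon 3 TTT (Phe): third position 2-fold.
Codon 4 GAG (Glu): third position 2-fold.
Codon 5 ACT (Thr): third position 4-fold.
Codon 6 ATA (Ile): third position 3-fold.
Codon 7 ACC (Thr): third position 4-fold.
Codon 8 TCC (Ser): third position 4-fold.
Four-fold degenerate third positions: 5.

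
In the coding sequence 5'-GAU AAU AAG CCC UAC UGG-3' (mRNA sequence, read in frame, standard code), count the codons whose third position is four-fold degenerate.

Codon 1 GAU (Asp): third position 2-fold.
Codon 2 AAU (Asn): third position 2-fold.
Codon 3 AAG (Lys): third position 2-fold.
Codon 4 CCC (Pro): third position 4-fold.
Codon 5 UAC (Tyr): third position 2-fold.
Codon 6 UGG (Trp): third position 1-fold.
Four-fold degenerate third positions: 1.

1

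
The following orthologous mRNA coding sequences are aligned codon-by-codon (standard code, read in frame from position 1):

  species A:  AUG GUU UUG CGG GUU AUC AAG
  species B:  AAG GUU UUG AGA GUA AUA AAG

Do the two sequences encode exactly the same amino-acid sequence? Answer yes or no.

Codon 1: AUG Met / AAG Lys — nonsynonymous.
Codon 2: GUU Val / GUU Val — identical.
Codon 3: UUG Leu / UUG Leu — identical.
Codon 4: CGG Arg / AGA Arg — synonymous.
Codon 5: GUU Val / GUA Val — synonymous.
Codon 6: AUC Ile / AUA Ile — synonymous.
Codon 7: AAG Lys / AAG Lys — identical.
Nonsynonymous differences: 1 → different protein.

no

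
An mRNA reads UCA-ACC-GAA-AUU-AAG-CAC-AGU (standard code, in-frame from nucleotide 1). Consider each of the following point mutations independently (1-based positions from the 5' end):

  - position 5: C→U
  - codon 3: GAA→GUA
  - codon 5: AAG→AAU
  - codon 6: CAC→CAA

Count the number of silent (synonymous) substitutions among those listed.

0

Codon 2: ACC (Thr) → AUC (Ile) — missense.
Codon 3: GAA (Glu) → GUA (Val) — missense.
Codon 5: AAG (Lys) → AAU (Asn) — missense.
Codon 6: CAC (His) → CAA (Gln) — missense.
Synonymous: 0 of 4.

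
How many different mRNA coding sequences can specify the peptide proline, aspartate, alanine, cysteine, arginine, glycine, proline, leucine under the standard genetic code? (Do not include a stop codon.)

Pro: 4 codons.
Asp: 2 codons.
Ala: 4 codons.
Cys: 2 codons.
Arg: 6 codons.
Gly: 4 codons.
Pro: 4 codons.
Leu: 6 codons.
4 × 2 × 4 × 2 × 6 × 4 × 4 × 6 = 36864.

36864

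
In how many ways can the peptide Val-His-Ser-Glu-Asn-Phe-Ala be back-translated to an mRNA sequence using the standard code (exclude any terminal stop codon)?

1536

Val: 4 codons.
His: 2 codons.
Ser: 6 codons.
Glu: 2 codons.
Asn: 2 codons.
Phe: 2 codons.
Ala: 4 codons.
4 × 2 × 6 × 2 × 2 × 2 × 4 = 1536.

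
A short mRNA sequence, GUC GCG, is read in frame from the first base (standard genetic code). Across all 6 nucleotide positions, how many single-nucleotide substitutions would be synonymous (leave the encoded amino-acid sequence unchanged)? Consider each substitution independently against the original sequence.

Codon 1 (GUC, Val): 3 synonymous substitutions.
Codon 2 (GCG, Ala): 3 synonymous substitutions.
Total: 3 + 3 = 6.

6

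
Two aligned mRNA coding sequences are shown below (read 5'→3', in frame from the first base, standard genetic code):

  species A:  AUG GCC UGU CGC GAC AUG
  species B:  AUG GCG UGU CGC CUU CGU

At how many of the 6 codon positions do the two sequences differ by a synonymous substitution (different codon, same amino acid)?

1

Codon 1: AUG Met / AUG Met — identical.
Codon 2: GCC Ala / GCG Ala — synonymous.
Codon 3: UGU Cys / UGU Cys — identical.
Codon 4: CGC Arg / CGC Arg — identical.
Codon 5: GAC Asp / CUU Leu — nonsynonymous.
Codon 6: AUG Met / CGU Arg — nonsynonymous.
Synonymous differences: 1.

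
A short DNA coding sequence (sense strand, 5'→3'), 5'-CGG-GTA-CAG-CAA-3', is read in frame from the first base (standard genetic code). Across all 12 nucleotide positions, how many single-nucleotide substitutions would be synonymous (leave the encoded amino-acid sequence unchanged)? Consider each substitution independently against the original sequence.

Codon 1 (CGG, Arg): 4 synonymous substitutions.
Codon 2 (GTA, Val): 3 synonymous substitutions.
Codon 3 (CAG, Gln): 1 synonymous substitution.
Codon 4 (CAA, Gln): 1 synonymous substitution.
Total: 4 + 3 + 1 + 1 = 9.

9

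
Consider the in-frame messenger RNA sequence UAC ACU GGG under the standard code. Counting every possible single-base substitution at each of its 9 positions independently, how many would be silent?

Codon 1 (UAC, Tyr): 1 synonymous substitution.
Codon 2 (ACU, Thr): 3 synonymous substitutions.
Codon 3 (GGG, Gly): 3 synonymous substitutions.
Total: 1 + 3 + 3 = 7.

7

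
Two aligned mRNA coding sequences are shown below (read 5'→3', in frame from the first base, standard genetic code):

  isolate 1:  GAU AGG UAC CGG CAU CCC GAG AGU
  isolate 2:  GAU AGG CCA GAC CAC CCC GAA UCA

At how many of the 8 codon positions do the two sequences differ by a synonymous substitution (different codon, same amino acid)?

Codon 1: GAU Asp / GAU Asp — identical.
Codon 2: AGG Arg / AGG Arg — identical.
Codon 3: UAC Tyr / CCA Pro — nonsynonymous.
Codon 4: CGG Arg / GAC Asp — nonsynonymous.
Codon 5: CAU His / CAC His — synonymous.
Codon 6: CCC Pro / CCC Pro — identical.
Codon 7: GAG Glu / GAA Glu — synonymous.
Codon 8: AGU Ser / UCA Ser — synonymous.
Synonymous differences: 3.

3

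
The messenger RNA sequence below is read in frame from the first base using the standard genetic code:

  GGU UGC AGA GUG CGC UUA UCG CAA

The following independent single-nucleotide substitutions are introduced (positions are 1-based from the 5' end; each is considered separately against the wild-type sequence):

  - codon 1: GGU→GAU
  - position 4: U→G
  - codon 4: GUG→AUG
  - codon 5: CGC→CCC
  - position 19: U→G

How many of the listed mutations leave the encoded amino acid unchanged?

Codon 1: GGU (Gly) → GAU (Asp) — missense.
Codon 2: UGC (Cys) → GGC (Gly) — missense.
Codon 4: GUG (Val) → AUG (Met) — missense.
Codon 5: CGC (Arg) → CCC (Pro) — missense.
Codon 7: UCG (Ser) → GCG (Ala) — missense.
Synonymous: 0 of 5.

0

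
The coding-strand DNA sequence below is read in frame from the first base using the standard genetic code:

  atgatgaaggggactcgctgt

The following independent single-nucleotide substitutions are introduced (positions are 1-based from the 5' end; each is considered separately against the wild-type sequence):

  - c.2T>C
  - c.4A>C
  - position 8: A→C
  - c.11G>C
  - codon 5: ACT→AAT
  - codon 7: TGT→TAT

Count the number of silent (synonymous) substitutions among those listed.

0

Codon 1: ATG (Met) → ACG (Thr) — missense.
Codon 2: ATG (Met) → CTG (Leu) — missense.
Codon 3: AAG (Lys) → ACG (Thr) — missense.
Codon 4: GGG (Gly) → GCG (Ala) — missense.
Codon 5: ACT (Thr) → AAT (Asn) — missense.
Codon 7: TGT (Cys) → TAT (Tyr) — missense.
Synonymous: 0 of 6.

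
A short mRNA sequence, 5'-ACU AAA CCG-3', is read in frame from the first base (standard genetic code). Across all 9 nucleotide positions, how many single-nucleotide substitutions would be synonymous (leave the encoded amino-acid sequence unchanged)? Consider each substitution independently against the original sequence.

Codon 1 (ACU, Thr): 3 synonymous substitutions.
Codon 2 (AAA, Lys): 1 synonymous substitution.
Codon 3 (CCG, Pro): 3 synonymous substitutions.
Total: 3 + 1 + 3 = 7.

7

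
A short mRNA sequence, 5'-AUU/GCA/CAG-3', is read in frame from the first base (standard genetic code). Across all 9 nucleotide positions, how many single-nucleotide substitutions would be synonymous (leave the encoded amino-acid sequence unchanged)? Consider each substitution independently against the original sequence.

Codon 1 (AUU, Ile): 2 synonymous substitutions.
Codon 2 (GCA, Ala): 3 synonymous substitutions.
Codon 3 (CAG, Gln): 1 synonymous substitution.
Total: 2 + 3 + 1 = 6.

6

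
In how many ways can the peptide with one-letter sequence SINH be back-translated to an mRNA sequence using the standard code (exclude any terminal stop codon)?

72

Ser: 6 codons.
Ile: 3 codons.
Asn: 2 codons.
His: 2 codons.
6 × 3 × 2 × 2 = 72.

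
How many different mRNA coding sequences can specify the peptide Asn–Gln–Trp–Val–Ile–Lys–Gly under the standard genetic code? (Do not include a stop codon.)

Asn: 2 codons.
Gln: 2 codons.
Trp: 1 codon.
Val: 4 codons.
Ile: 3 codons.
Lys: 2 codons.
Gly: 4 codons.
2 × 2 × 1 × 4 × 3 × 2 × 4 = 384.

384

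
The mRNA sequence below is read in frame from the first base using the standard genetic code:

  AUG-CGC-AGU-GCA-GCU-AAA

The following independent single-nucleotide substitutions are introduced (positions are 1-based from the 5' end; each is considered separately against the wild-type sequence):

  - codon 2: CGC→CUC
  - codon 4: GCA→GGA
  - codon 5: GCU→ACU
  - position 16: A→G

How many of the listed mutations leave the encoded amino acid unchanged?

0

Codon 2: CGC (Arg) → CUC (Leu) — missense.
Codon 4: GCA (Ala) → GGA (Gly) — missense.
Codon 5: GCU (Ala) → ACU (Thr) — missense.
Codon 6: AAA (Lys) → GAA (Glu) — missense.
Synonymous: 0 of 4.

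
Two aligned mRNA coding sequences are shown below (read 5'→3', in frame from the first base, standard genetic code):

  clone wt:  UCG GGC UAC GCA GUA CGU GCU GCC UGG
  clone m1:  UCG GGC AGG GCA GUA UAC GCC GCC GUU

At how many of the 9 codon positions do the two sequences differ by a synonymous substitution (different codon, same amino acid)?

1

Codon 1: UCG Ser / UCG Ser — identical.
Codon 2: GGC Gly / GGC Gly — identical.
Codon 3: UAC Tyr / AGG Arg — nonsynonymous.
Codon 4: GCA Ala / GCA Ala — identical.
Codon 5: GUA Val / GUA Val — identical.
Codon 6: CGU Arg / UAC Tyr — nonsynonymous.
Codon 7: GCU Ala / GCC Ala — synonymous.
Codon 8: GCC Ala / GCC Ala — identical.
Codon 9: UGG Trp / GUU Val — nonsynonymous.
Synonymous differences: 1.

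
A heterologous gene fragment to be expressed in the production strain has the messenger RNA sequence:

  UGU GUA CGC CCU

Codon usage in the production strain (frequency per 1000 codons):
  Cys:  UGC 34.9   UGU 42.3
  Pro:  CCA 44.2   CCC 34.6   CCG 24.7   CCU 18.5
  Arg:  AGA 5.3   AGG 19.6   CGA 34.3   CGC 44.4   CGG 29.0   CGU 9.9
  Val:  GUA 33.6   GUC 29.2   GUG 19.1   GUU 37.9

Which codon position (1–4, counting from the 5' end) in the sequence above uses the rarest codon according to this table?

4

Codon 1 UGU (Cys): 42.3 per 1000.
Codon 2 GUA (Val): 33.6 per 1000.
Codon 3 CGC (Arg): 44.4 per 1000.
Codon 4 CCU (Pro): 18.5 per 1000.
Lowest frequency is 18.5 at codon 4.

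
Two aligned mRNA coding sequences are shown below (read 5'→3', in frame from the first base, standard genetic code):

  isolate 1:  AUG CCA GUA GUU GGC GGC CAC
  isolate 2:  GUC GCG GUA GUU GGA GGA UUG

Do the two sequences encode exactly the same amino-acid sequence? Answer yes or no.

Codon 1: AUG Met / GUC Val — nonsynonymous.
Codon 2: CCA Pro / GCG Ala — nonsynonymous.
Codon 3: GUA Val / GUA Val — identical.
Codon 4: GUU Val / GUU Val — identical.
Codon 5: GGC Gly / GGA Gly — synonymous.
Codon 6: GGC Gly / GGA Gly — synonymous.
Codon 7: CAC His / UUG Leu — nonsynonymous.
Nonsynonymous differences: 3 → different protein.

no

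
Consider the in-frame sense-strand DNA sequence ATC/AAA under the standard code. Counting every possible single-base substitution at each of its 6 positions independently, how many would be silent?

Codon 1 (ATC, Ile): 2 synonymous substitutions.
Codon 2 (AAA, Lys): 1 synonymous substitution.
Total: 2 + 1 = 3.

3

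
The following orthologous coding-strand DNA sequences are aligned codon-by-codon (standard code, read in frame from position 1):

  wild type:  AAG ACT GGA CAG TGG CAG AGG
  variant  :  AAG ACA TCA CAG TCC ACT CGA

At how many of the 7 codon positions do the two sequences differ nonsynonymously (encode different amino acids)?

3

Codon 1: AAG Lys / AAG Lys — identical.
Codon 2: ACT Thr / ACA Thr — synonymous.
Codon 3: GGA Gly / TCA Ser — nonsynonymous.
Codon 4: CAG Gln / CAG Gln — identical.
Codon 5: TGG Trp / TCC Ser — nonsynonymous.
Codon 6: CAG Gln / ACT Thr — nonsynonymous.
Codon 7: AGG Arg / CGA Arg — synonymous.
Nonsynonymous differences: 3.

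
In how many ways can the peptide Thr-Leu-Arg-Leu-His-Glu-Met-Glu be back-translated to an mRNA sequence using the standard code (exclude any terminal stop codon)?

Thr: 4 codons.
Leu: 6 codons.
Arg: 6 codons.
Leu: 6 codons.
His: 2 codons.
Glu: 2 codons.
Met: 1 codon.
Glu: 2 codons.
4 × 6 × 6 × 6 × 2 × 2 × 1 × 2 = 6912.

6912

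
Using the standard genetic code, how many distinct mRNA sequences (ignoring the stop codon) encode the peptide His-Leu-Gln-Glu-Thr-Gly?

768

His: 2 codons.
Leu: 6 codons.
Gln: 2 codons.
Glu: 2 codons.
Thr: 4 codons.
Gly: 4 codons.
2 × 6 × 2 × 2 × 4 × 4 = 768.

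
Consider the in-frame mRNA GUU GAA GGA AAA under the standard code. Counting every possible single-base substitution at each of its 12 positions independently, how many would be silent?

8

Codon 1 (GUU, Val): 3 synonymous substitutions.
Codon 2 (GAA, Glu): 1 synonymous substitution.
Codon 3 (GGA, Gly): 3 synonymous substitutions.
Codon 4 (AAA, Lys): 1 synonymous substitution.
Total: 3 + 1 + 3 + 1 = 8.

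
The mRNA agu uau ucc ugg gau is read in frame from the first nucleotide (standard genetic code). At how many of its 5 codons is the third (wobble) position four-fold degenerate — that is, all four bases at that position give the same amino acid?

Codon 1 AGU (Ser): third position 2-fold.
Codon 2 UAU (Tyr): third position 2-fold.
Codon 3 UCC (Ser): third position 4-fold.
Codon 4 UGG (Trp): third position 1-fold.
Codon 5 GAU (Asp): third position 2-fold.
Four-fold degenerate third positions: 1.

1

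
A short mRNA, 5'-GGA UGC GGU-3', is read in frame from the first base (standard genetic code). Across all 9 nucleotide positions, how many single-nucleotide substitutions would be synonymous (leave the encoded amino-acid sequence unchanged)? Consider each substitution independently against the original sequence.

Codon 1 (GGA, Gly): 3 synonymous substitutions.
Codon 2 (UGC, Cys): 1 synonymous substitution.
Codon 3 (GGU, Gly): 3 synonymous substitutions.
Total: 3 + 1 + 3 = 7.

7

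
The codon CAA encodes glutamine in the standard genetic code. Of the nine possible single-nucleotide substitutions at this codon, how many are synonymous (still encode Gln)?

1

Position 1: none → 0 synonymous.
Position 2: none → 0 synonymous.
Position 3: CAG → 1 synonymous.
Total: 0 + 0 + 1 = 1.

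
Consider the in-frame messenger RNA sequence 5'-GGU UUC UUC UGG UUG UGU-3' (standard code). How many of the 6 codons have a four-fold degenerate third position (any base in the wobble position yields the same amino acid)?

Codon 1 GGU (Gly): third position 4-fold.
Codon 2 UUC (Phe): third position 2-fold.
Codon 3 UUC (Phe): third position 2-fold.
Codon 4 UGG (Trp): third position 1-fold.
Codon 5 UUG (Leu): third position 2-fold.
Codon 6 UGU (Cys): third position 2-fold.
Four-fold degenerate third positions: 1.

1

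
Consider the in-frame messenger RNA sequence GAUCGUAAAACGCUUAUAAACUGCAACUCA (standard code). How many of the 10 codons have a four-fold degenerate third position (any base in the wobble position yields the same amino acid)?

4

Codon 1 GAU (Asp): third position 2-fold.
Codon 2 CGU (Arg): third position 4-fold.
Codon 3 AAA (Lys): third position 2-fold.
Codon 4 ACG (Thr): third position 4-fold.
Codon 5 CUU (Leu): third position 4-fold.
Codon 6 AUA (Ile): third position 3-fold.
Codon 7 AAC (Asn): third position 2-fold.
Codon 8 UGC (Cys): third position 2-fold.
Codon 9 AAC (Asn): third position 2-fold.
Codon 10 UCA (Ser): third position 4-fold.
Four-fold degenerate third positions: 4.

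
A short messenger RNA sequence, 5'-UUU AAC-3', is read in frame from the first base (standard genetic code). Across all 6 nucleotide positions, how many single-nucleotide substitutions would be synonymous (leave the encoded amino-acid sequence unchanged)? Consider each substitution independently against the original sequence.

2

Codon 1 (UUU, Phe): 1 synonymous substitution.
Codon 2 (AAC, Asn): 1 synonymous substitution.
Total: 1 + 1 = 2.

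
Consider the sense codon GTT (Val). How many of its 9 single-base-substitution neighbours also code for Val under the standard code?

Position 1: none → 0 synonymous.
Position 2: none → 0 synonymous.
Position 3: GTC, GTA, GTG → 3 synonymous.
Total: 0 + 0 + 3 = 3.

3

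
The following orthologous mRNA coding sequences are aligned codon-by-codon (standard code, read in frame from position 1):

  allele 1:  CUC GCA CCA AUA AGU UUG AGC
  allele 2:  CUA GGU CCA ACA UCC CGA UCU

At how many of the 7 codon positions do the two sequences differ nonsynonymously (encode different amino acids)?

Codon 1: CUC Leu / CUA Leu — synonymous.
Codon 2: GCA Ala / GGU Gly — nonsynonymous.
Codon 3: CCA Pro / CCA Pro — identical.
Codon 4: AUA Ile / ACA Thr — nonsynonymous.
Codon 5: AGU Ser / UCC Ser — synonymous.
Codon 6: UUG Leu / CGA Arg — nonsynonymous.
Codon 7: AGC Ser / UCU Ser — synonymous.
Nonsynonymous differences: 3.

3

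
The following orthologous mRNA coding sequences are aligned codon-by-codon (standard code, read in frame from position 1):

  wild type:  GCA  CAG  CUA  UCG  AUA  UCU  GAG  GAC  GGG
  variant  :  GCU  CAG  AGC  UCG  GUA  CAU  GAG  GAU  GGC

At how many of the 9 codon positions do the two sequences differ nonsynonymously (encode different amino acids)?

3

Codon 1: GCA Ala / GCU Ala — synonymous.
Codon 2: CAG Gln / CAG Gln — identical.
Codon 3: CUA Leu / AGC Ser — nonsynonymous.
Codon 4: UCG Ser / UCG Ser — identical.
Codon 5: AUA Ile / GUA Val — nonsynonymous.
Codon 6: UCU Ser / CAU His — nonsynonymous.
Codon 7: GAG Glu / GAG Glu — identical.
Codon 8: GAC Asp / GAU Asp — synonymous.
Codon 9: GGG Gly / GGC Gly — synonymous.
Nonsynonymous differences: 3.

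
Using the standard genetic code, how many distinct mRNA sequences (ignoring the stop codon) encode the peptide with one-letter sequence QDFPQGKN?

1024

Gln: 2 codons.
Asp: 2 codons.
Phe: 2 codons.
Pro: 4 codons.
Gln: 2 codons.
Gly: 4 codons.
Lys: 2 codons.
Asn: 2 codons.
2 × 2 × 2 × 4 × 2 × 4 × 2 × 2 = 1024.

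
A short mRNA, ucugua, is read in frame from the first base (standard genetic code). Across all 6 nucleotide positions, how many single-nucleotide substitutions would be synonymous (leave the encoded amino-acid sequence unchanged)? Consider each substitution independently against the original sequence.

6

Codon 1 (UCU, Ser): 3 synonymous substitutions.
Codon 2 (GUA, Val): 3 synonymous substitutions.
Total: 3 + 3 = 6.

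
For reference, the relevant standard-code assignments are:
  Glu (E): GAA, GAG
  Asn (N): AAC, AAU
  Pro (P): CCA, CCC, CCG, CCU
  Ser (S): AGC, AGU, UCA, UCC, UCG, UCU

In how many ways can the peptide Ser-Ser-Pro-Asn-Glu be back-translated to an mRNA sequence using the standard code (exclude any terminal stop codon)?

576

Ser: 6 codons.
Ser: 6 codons.
Pro: 4 codons.
Asn: 2 codons.
Glu: 2 codons.
6 × 6 × 4 × 2 × 2 = 576.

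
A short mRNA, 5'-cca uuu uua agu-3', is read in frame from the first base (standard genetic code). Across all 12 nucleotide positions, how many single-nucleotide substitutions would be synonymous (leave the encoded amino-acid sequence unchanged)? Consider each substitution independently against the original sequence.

7

Codon 1 (CCA, Pro): 3 synonymous substitutions.
Codon 2 (UUU, Phe): 1 synonymous substitution.
Codon 3 (UUA, Leu): 2 synonymous substitutions.
Codon 4 (AGU, Ser): 1 synonymous substitution.
Total: 3 + 1 + 2 + 1 = 7.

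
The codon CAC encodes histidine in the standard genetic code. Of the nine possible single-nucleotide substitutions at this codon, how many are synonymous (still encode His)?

1

Position 1: none → 0 synonymous.
Position 2: none → 0 synonymous.
Position 3: CAU → 1 synonymous.
Total: 0 + 0 + 1 = 1.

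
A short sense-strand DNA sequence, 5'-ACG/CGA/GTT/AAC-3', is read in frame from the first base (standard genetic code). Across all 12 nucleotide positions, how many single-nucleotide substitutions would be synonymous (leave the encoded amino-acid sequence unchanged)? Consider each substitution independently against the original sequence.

11

Codon 1 (ACG, Thr): 3 synonymous substitutions.
Codon 2 (CGA, Arg): 4 synonymous substitutions.
Codon 3 (GTT, Val): 3 synonymous substitutions.
Codon 4 (AAC, Asn): 1 synonymous substitution.
Total: 3 + 4 + 3 + 1 = 11.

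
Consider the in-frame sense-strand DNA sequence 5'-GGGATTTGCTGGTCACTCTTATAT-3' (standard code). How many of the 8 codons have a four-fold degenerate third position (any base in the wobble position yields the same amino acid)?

3

Codon 1 GGG (Gly): third position 4-fold.
Codon 2 ATT (Ile): third position 3-fold.
Codon 3 TGC (Cys): third position 2-fold.
Codon 4 TGG (Trp): third position 1-fold.
Codon 5 TCA (Ser): third position 4-fold.
Codon 6 CTC (Leu): third position 4-fold.
Codon 7 TTA (Leu): third position 2-fold.
Codon 8 TAT (Tyr): third position 2-fold.
Four-fold degenerate third positions: 3.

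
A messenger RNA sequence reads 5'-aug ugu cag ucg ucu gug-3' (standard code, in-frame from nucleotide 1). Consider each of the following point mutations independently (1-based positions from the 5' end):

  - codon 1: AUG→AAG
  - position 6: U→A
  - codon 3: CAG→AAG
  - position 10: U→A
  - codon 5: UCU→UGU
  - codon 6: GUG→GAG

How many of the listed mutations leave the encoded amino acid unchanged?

Codon 1: AUG (Met) → AAG (Lys) — missense.
Codon 2: UGU (Cys) → UGA (Stop) — nonsense.
Codon 3: CAG (Gln) → AAG (Lys) — missense.
Codon 4: UCG (Ser) → ACG (Thr) — missense.
Codon 5: UCU (Ser) → UGU (Cys) — missense.
Codon 6: GUG (Val) → GAG (Glu) — missense.
Synonymous: 0 of 6.

0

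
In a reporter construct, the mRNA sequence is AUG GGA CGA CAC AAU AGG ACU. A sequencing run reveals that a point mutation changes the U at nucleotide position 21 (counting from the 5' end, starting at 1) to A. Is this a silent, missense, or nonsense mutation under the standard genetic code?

Position 21 falls in codon 7: ACU → Thr.
After the substitution the codon is ACA → Thr.
Both encode Thr, so the change is synonymous.

silent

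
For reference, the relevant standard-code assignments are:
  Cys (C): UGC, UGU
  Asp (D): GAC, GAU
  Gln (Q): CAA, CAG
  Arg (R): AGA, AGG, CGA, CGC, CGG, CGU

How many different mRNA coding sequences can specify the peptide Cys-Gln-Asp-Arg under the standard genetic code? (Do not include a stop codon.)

Cys: 2 codons.
Gln: 2 codons.
Asp: 2 codons.
Arg: 6 codons.
2 × 2 × 2 × 6 = 48.

48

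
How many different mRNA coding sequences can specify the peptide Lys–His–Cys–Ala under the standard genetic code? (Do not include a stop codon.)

32

Lys: 2 codons.
His: 2 codons.
Cys: 2 codons.
Ala: 4 codons.
2 × 2 × 2 × 4 = 32.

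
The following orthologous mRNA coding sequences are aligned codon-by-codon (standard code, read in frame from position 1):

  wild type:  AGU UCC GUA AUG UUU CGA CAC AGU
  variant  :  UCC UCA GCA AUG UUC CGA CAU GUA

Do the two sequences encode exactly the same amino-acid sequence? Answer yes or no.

Codon 1: AGU Ser / UCC Ser — synonymous.
Codon 2: UCC Ser / UCA Ser — synonymous.
Codon 3: GUA Val / GCA Ala — nonsynonymous.
Codon 4: AUG Met / AUG Met — identical.
Codon 5: UUU Phe / UUC Phe — synonymous.
Codon 6: CGA Arg / CGA Arg — identical.
Codon 7: CAC His / CAU His — synonymous.
Codon 8: AGU Ser / GUA Val — nonsynonymous.
Nonsynonymous differences: 2 → different protein.

no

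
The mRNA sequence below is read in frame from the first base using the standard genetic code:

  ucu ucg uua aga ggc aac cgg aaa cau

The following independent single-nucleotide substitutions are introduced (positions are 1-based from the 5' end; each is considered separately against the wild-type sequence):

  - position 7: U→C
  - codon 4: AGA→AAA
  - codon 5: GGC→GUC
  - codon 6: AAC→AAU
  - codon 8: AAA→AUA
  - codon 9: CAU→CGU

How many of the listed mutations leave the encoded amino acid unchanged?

Codon 3: UUA (Leu) → CUA (Leu) — synonymous.
Codon 4: AGA (Arg) → AAA (Lys) — missense.
Codon 5: GGC (Gly) → GUC (Val) — missense.
Codon 6: AAC (Asn) → AAU (Asn) — synonymous.
Codon 8: AAA (Lys) → AUA (Ile) — missense.
Codon 9: CAU (His) → CGU (Arg) — missense.
Synonymous: 2 of 6.

2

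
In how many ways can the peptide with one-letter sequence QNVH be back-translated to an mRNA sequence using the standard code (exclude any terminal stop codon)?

32

Gln: 2 codons.
Asn: 2 codons.
Val: 4 codons.
His: 2 codons.
2 × 2 × 4 × 2 = 32.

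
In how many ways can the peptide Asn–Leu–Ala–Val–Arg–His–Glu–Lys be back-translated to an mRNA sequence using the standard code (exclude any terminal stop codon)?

Asn: 2 codons.
Leu: 6 codons.
Ala: 4 codons.
Val: 4 codons.
Arg: 6 codons.
His: 2 codons.
Glu: 2 codons.
Lys: 2 codons.
2 × 6 × 4 × 4 × 6 × 2 × 2 × 2 = 9216.

9216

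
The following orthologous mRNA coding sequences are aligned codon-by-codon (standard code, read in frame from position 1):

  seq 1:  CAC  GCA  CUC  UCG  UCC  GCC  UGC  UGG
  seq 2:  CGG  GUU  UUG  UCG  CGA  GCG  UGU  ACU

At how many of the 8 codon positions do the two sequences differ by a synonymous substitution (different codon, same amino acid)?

Codon 1: CAC His / CGG Arg — nonsynonymous.
Codon 2: GCA Ala / GUU Val — nonsynonymous.
Codon 3: CUC Leu / UUG Leu — synonymous.
Codon 4: UCG Ser / UCG Ser — identical.
Codon 5: UCC Ser / CGA Arg — nonsynonymous.
Codon 6: GCC Ala / GCG Ala — synonymous.
Codon 7: UGC Cys / UGU Cys — synonymous.
Codon 8: UGG Trp / ACU Thr — nonsynonymous.
Synonymous differences: 3.

3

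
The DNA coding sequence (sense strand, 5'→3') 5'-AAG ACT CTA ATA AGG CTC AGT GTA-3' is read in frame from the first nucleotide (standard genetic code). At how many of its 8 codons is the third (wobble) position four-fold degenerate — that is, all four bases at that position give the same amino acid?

4

Codon 1 AAG (Lys): third position 2-fold.
Codon 2 ACT (Thr): third position 4-fold.
Codon 3 CTA (Leu): third position 4-fold.
Codon 4 ATA (Ile): third position 3-fold.
Codon 5 AGG (Arg): third position 2-fold.
Codon 6 CTC (Leu): third position 4-fold.
Codon 7 AGT (Ser): third position 2-fold.
Codon 8 GTA (Val): third position 4-fold.
Four-fold degenerate third positions: 4.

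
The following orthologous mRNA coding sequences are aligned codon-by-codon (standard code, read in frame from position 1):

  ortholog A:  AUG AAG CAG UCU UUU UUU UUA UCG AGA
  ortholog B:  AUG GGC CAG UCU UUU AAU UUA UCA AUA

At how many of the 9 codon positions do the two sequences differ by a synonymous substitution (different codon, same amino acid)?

Codon 1: AUG Met / AUG Met — identical.
Codon 2: AAG Lys / GGC Gly — nonsynonymous.
Codon 3: CAG Gln / CAG Gln — identical.
Codon 4: UCU Ser / UCU Ser — identical.
Codon 5: UUU Phe / UUU Phe — identical.
Codon 6: UUU Phe / AAU Asn — nonsynonymous.
Codon 7: UUA Leu / UUA Leu — identical.
Codon 8: UCG Ser / UCA Ser — synonymous.
Codon 9: AGA Arg / AUA Ile — nonsynonymous.
Synonymous differences: 1.

1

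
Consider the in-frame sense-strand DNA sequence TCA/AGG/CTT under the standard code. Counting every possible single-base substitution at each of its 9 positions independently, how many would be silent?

8

Codon 1 (TCA, Ser): 3 synonymous substitutions.
Codon 2 (AGG, Arg): 2 synonymous substitutions.
Codon 3 (CTT, Leu): 3 synonymous substitutions.
Total: 3 + 2 + 3 = 8.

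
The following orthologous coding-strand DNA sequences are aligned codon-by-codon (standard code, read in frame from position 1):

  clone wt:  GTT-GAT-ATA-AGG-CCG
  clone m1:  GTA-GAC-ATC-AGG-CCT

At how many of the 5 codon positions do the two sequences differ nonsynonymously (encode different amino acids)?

Codon 1: GTT Val / GTA Val — synonymous.
Codon 2: GAT Asp / GAC Asp — synonymous.
Codon 3: ATA Ile / ATC Ile — synonymous.
Codon 4: AGG Arg / AGG Arg — identical.
Codon 5: CCG Pro / CCT Pro — synonymous.
Nonsynonymous differences: 0.

0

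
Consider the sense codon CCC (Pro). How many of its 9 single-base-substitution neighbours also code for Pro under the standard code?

3

Position 1: none → 0 synonymous.
Position 2: none → 0 synonymous.
Position 3: CCU, CCA, CCG → 3 synonymous.
Total: 0 + 0 + 3 = 3.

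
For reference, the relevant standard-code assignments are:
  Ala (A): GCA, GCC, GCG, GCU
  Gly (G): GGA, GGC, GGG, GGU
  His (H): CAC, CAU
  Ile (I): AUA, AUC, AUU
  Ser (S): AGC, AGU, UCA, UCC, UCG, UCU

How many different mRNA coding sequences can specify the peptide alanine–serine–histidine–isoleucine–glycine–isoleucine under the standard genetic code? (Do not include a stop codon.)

Ala: 4 codons.
Ser: 6 codons.
His: 2 codons.
Ile: 3 codons.
Gly: 4 codons.
Ile: 3 codons.
4 × 6 × 2 × 3 × 4 × 3 = 1728.

1728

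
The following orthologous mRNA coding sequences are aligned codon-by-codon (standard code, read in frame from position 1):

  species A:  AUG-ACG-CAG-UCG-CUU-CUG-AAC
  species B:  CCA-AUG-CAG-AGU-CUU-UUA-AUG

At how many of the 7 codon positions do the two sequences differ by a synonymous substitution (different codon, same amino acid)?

2

Codon 1: AUG Met / CCA Pro — nonsynonymous.
Codon 2: ACG Thr / AUG Met — nonsynonymous.
Codon 3: CAG Gln / CAG Gln — identical.
Codon 4: UCG Ser / AGU Ser — synonymous.
Codon 5: CUU Leu / CUU Leu — identical.
Codon 6: CUG Leu / UUA Leu — synonymous.
Codon 7: AAC Asn / AUG Met — nonsynonymous.
Synonymous differences: 2.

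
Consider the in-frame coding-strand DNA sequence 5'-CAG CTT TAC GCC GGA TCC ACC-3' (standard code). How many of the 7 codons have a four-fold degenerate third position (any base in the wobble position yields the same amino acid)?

5

Codon 1 CAG (Gln): third position 2-fold.
Codon 2 CTT (Leu): third position 4-fold.
Codon 3 TAC (Tyr): third position 2-fold.
Codon 4 GCC (Ala): third position 4-fold.
Codon 5 GGA (Gly): third position 4-fold.
Codon 6 TCC (Ser): third position 4-fold.
Codon 7 ACC (Thr): third position 4-fold.
Four-fold degenerate third positions: 5.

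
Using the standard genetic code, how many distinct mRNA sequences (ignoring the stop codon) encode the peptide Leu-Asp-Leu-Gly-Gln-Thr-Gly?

Leu: 6 codons.
Asp: 2 codons.
Leu: 6 codons.
Gly: 4 codons.
Gln: 2 codons.
Thr: 4 codons.
Gly: 4 codons.
6 × 2 × 6 × 4 × 2 × 4 × 4 = 9216.

9216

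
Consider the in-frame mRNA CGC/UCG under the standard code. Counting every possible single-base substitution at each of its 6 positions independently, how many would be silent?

Codon 1 (CGC, Arg): 3 synonymous substitutions.
Codon 2 (UCG, Ser): 3 synonymous substitutions.
Total: 3 + 3 = 6.

6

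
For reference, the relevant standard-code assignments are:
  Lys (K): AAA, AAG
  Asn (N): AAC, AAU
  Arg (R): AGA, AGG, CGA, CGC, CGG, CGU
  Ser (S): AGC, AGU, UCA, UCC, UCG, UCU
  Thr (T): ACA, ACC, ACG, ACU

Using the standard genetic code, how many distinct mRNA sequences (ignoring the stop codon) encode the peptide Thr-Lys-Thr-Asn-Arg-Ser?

Thr: 4 codons.
Lys: 2 codons.
Thr: 4 codons.
Asn: 2 codons.
Arg: 6 codons.
Ser: 6 codons.
4 × 2 × 4 × 2 × 6 × 6 = 2304.

2304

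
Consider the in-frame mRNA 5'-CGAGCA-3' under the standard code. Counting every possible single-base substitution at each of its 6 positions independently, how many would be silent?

Codon 1 (CGA, Arg): 4 synonymous substitutions.
Codon 2 (GCA, Ala): 3 synonymous substitutions.
Total: 4 + 3 = 7.

7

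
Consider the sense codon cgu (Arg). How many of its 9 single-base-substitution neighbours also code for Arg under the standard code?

3

Position 1: none → 0 synonymous.
Position 2: none → 0 synonymous.
Position 3: CGC, CGA, CGG → 3 synonymous.
Total: 0 + 0 + 3 = 3.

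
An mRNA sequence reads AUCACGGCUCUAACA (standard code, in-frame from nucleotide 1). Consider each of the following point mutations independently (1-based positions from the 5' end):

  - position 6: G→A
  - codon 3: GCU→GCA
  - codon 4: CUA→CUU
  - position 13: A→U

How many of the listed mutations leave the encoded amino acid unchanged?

Codon 2: ACG (Thr) → ACA (Thr) — synonymous.
Codon 3: GCU (Ala) → GCA (Ala) — synonymous.
Codon 4: CUA (Leu) → CUU (Leu) — synonymous.
Codon 5: ACA (Thr) → UCA (Ser) — missense.
Synonymous: 3 of 4.

3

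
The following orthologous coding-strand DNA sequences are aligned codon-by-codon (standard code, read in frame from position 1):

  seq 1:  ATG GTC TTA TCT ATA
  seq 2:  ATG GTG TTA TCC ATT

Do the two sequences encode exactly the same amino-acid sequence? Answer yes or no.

yes

Codon 1: ATG Met / ATG Met — identical.
Codon 2: GTC Val / GTG Val — synonymous.
Codon 3: TTA Leu / TTA Leu — identical.
Codon 4: TCT Ser / TCC Ser — synonymous.
Codon 5: ATA Ile / ATT Ile — synonymous.
Nonsynonymous differences: 0 → same protein.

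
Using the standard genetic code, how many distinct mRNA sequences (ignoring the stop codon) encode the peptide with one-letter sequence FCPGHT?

512

Phe: 2 codons.
Cys: 2 codons.
Pro: 4 codons.
Gly: 4 codons.
His: 2 codons.
Thr: 4 codons.
2 × 2 × 4 × 4 × 2 × 4 = 512.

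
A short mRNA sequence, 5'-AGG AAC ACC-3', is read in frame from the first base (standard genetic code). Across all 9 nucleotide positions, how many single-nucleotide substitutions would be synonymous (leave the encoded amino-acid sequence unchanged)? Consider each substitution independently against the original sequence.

6

Codon 1 (AGG, Arg): 2 synonymous substitutions.
Codon 2 (AAC, Asn): 1 synonymous substitution.
Codon 3 (ACC, Thr): 3 synonymous substitutions.
Total: 2 + 1 + 3 = 6.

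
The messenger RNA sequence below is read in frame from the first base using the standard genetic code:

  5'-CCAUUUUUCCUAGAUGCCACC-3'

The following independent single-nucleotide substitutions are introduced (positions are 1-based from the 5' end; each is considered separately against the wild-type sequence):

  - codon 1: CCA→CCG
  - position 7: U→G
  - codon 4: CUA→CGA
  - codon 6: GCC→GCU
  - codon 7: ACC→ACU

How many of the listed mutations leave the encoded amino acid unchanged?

3

Codon 1: CCA (Pro) → CCG (Pro) — synonymous.
Codon 3: UUC (Phe) → GUC (Val) — missense.
Codon 4: CUA (Leu) → CGA (Arg) — missense.
Codon 6: GCC (Ala) → GCU (Ala) — synonymous.
Codon 7: ACC (Thr) → ACU (Thr) — synonymous.
Synonymous: 3 of 5.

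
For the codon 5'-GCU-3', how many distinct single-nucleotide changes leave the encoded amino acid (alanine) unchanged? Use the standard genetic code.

3

Position 1: none → 0 synonymous.
Position 2: none → 0 synonymous.
Position 3: GCC, GCA, GCG → 3 synonymous.
Total: 0 + 0 + 3 = 3.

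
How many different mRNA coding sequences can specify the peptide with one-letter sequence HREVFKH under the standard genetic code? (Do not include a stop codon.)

768

His: 2 codons.
Arg: 6 codons.
Glu: 2 codons.
Val: 4 codons.
Phe: 2 codons.
Lys: 2 codons.
His: 2 codons.
2 × 6 × 2 × 4 × 2 × 2 × 2 = 768.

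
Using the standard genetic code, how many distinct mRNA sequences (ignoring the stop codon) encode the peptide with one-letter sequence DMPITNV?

Asp: 2 codons.
Met: 1 codon.
Pro: 4 codons.
Ile: 3 codons.
Thr: 4 codons.
Asn: 2 codons.
Val: 4 codons.
2 × 1 × 4 × 3 × 4 × 2 × 4 = 768.

768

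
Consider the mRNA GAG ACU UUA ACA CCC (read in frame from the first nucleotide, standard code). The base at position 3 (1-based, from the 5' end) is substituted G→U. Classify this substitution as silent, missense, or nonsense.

missense

Position 3 falls in codon 1: GAG → Glu.
After the substitution the codon is GAU → Asp.
Glu ≠ Asp, so this is a missense mutation.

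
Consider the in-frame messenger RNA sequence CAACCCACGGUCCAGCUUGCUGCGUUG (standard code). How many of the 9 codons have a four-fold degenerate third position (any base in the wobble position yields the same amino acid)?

Codon 1 CAA (Gln): third position 2-fold.
Codon 2 CCC (Pro): third position 4-fold.
Codon 3 ACG (Thr): third position 4-fold.
Codon 4 GUC (Val): third position 4-fold.
Codon 5 CAG (Gln): third position 2-fold.
Codon 6 CUU (Leu): third position 4-fold.
Codon 7 GCU (Ala): third position 4-fold.
Codon 8 GCG (Ala): third position 4-fold.
Codon 9 UUG (Leu): third position 2-fold.
Four-fold degenerate third positions: 6.

6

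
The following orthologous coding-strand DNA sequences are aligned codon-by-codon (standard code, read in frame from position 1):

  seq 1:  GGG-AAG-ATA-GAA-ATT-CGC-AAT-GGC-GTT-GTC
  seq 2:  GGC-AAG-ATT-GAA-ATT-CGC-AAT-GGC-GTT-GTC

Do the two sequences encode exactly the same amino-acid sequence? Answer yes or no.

yes

Codon 1: GGG Gly / GGC Gly — synonymous.
Codon 2: AAG Lys / AAG Lys — identical.
Codon 3: ATA Ile / ATT Ile — synonymous.
Codon 4: GAA Glu / GAA Glu — identical.
Codon 5: ATT Ile / ATT Ile — identical.
Codon 6: CGC Arg / CGC Arg — identical.
Codon 7: AAT Asn / AAT Asn — identical.
Codon 8: GGC Gly / GGC Gly — identical.
Codon 9: GTT Val / GTT Val — identical.
Codon 10: GTC Val / GTC Val — identical.
Nonsynonymous differences: 0 → same protein.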